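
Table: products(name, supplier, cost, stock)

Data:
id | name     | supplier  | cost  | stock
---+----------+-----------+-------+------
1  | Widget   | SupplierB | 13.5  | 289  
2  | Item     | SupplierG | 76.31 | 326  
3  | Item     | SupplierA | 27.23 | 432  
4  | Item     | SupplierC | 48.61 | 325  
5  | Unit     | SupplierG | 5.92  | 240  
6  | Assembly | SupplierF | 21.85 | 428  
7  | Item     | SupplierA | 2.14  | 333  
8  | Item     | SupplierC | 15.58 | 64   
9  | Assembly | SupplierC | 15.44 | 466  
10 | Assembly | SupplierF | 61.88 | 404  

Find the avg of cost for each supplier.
SELECT supplier, AVG(cost) as result
FROM products
GROUP BY supplier

Result:
  SupplierA: 14.69
  SupplierB: 13.50
  SupplierC: 26.54
  SupplierF: 41.87
  SupplierG: 41.12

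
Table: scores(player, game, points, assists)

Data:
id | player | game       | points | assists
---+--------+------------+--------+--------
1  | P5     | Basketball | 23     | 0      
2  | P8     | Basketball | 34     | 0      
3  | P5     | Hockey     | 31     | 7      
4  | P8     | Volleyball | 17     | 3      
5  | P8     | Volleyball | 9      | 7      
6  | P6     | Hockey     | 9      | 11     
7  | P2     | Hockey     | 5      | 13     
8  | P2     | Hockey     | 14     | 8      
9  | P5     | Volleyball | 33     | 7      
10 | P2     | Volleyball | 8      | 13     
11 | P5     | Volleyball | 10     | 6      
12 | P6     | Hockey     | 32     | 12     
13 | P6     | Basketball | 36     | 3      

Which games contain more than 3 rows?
SELECT game, COUNT(*) as cnt
FROM scores
GROUP BY game
HAVING COUNT(*) > 3

Result:
  Hockey: 5
  Volleyball: 5

Note: HAVING filters groups after aggregation, WHERE filters rows before.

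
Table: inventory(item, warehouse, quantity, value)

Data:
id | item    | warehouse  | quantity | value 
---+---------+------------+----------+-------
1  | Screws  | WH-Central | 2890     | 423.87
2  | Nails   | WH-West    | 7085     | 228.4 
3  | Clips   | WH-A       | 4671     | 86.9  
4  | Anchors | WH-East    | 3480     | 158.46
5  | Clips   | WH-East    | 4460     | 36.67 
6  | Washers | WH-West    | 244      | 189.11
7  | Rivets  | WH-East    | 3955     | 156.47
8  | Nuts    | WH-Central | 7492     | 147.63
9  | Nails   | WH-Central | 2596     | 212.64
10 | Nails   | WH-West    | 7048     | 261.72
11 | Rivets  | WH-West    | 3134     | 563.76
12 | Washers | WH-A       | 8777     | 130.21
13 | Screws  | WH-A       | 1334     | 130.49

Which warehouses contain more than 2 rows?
SELECT warehouse, COUNT(*) as cnt
FROM inventory
GROUP BY warehouse
HAVING COUNT(*) > 2

Result:
  WH-A: 3
  WH-Central: 3
  WH-East: 3
  WH-West: 4

Note: HAVING filters groups after aggregation, WHERE filters rows before.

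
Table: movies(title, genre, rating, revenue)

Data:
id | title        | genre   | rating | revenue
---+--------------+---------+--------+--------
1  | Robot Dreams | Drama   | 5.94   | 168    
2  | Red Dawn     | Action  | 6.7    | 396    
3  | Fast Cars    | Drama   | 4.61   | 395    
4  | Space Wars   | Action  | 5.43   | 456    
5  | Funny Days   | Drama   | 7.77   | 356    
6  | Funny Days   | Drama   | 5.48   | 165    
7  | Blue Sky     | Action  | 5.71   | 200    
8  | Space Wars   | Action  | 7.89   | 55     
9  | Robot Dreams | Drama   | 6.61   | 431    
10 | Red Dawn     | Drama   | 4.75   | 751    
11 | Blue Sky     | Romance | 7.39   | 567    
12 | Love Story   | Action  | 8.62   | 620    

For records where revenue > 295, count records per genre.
SELECT genre, COUNT(*)
FROM movies
WHERE revenue > 295
GROUP BY genre

Note: WHERE filters rows before grouping.

Result:
  Action: 3
  Drama: 4
  Romance: 1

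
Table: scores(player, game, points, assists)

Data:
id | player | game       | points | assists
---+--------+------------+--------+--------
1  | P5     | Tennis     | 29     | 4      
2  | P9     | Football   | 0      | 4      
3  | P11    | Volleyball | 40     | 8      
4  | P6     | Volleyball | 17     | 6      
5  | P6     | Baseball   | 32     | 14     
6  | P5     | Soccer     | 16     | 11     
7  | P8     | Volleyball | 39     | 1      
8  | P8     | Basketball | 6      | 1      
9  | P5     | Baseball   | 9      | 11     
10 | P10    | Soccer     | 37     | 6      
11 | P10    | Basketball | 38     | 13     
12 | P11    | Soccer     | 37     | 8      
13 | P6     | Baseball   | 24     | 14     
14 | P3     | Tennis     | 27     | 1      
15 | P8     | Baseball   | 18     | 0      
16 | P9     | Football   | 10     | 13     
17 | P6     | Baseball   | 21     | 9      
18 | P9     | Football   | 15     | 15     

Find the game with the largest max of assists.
SELECT game, MAX(assists) as val
FROM scores
GROUP BY game
ORDER BY val DESC
LIMIT 1

Result: Football with max(assists) = 15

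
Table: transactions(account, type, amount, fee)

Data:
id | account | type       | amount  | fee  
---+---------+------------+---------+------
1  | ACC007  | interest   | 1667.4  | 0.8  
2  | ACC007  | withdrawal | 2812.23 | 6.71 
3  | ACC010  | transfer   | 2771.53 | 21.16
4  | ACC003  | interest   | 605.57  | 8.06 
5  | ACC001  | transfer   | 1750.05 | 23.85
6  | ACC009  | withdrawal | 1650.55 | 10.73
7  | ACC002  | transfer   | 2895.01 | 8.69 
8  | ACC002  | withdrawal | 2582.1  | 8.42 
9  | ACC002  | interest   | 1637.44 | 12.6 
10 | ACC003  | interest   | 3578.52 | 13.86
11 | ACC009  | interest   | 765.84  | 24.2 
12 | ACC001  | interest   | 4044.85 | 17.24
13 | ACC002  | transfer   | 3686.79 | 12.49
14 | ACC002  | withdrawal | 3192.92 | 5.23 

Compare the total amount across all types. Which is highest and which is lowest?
SELECT type, SUM(amount)
FROM transactions
GROUP BY type
ORDER BY SUM(amount)

All groups:
  withdrawal: 10237.80
  transfer: 11103.38
  interest: 12299.62

Highest: interest (12299.62)
Lowest: withdrawal (10237.80)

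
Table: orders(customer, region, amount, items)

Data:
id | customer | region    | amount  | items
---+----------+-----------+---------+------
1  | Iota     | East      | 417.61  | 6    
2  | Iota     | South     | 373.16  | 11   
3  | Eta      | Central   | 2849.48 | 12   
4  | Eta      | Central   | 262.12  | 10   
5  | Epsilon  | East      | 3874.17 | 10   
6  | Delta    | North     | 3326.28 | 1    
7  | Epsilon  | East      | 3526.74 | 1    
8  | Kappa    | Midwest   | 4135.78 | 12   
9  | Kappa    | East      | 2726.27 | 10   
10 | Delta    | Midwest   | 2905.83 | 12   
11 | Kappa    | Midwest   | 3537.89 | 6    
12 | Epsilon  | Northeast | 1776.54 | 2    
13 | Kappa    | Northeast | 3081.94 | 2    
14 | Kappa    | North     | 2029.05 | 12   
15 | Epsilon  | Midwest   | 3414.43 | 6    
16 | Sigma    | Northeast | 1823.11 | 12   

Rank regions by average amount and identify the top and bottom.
SELECT region, AVG(amount)
FROM orders
GROUP BY region
ORDER BY AVG(amount)

All groups:
  South: 373.16
  Central: 1555.80
  Northeast: 2227.20
  East: 2636.20
  North: 2677.67
  Midwest: 3498.48

Highest: Midwest (3498.48)
Lowest: South (373.16)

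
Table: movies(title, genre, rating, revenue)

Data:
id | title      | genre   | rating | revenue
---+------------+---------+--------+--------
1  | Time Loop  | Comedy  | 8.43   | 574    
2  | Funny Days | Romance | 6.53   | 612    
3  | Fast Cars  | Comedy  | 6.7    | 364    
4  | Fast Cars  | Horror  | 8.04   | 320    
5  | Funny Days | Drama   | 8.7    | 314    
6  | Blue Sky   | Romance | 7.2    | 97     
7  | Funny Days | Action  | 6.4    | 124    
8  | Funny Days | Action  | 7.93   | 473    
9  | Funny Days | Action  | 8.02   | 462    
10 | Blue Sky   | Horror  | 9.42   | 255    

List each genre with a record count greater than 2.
SELECT genre, COUNT(*) as cnt
FROM movies
GROUP BY genre
HAVING COUNT(*) > 2

Result:
  Action: 3

Note: HAVING filters groups after aggregation, WHERE filters rows before.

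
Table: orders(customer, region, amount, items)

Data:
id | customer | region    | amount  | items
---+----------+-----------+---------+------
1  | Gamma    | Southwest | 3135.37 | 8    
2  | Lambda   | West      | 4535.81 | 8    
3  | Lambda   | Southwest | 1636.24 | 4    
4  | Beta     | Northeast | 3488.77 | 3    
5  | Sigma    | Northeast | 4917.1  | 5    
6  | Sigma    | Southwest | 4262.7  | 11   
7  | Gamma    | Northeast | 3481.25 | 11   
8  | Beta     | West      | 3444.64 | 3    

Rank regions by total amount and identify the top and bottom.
SELECT region, SUM(amount)
FROM orders
GROUP BY region
ORDER BY SUM(amount)

All groups:
  West: 7980.45
  Southwest: 9034.31
  Northeast: 11887.12

Highest: Northeast (11887.12)
Lowest: West (7980.45)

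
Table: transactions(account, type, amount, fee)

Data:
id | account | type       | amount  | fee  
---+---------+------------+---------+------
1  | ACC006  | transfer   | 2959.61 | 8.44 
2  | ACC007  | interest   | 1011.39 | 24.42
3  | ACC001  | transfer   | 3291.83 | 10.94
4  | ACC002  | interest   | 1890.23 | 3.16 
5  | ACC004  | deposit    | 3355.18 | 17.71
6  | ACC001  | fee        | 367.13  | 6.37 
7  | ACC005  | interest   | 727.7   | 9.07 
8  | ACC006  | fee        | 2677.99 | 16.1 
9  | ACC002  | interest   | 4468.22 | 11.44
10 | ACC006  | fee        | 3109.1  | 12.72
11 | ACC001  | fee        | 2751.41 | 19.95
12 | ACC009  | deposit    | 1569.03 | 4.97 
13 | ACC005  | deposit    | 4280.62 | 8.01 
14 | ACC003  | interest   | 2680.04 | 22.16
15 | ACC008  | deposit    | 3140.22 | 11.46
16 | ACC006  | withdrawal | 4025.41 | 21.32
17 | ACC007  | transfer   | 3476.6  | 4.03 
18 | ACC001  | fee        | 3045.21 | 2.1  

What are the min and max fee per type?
SELECT type, MIN(fee), MAX(fee)
FROM transactions
GROUP BY type

Result:
  deposit: min=4.97, max=17.71
  fee: min=2.10, max=19.95
  interest: min=3.16, max=24.42
  transfer: min=4.03, max=10.94
  withdrawal: min=21.32, max=21.32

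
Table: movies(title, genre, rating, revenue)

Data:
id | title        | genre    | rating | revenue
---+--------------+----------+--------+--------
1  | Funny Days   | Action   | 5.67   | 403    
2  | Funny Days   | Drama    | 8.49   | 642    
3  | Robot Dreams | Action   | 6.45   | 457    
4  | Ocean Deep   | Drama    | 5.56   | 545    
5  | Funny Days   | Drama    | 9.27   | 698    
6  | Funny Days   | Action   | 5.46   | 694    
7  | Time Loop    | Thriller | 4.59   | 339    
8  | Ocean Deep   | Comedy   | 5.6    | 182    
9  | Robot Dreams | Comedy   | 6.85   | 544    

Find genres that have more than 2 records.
SELECT genre, COUNT(*) as cnt
FROM movies
GROUP BY genre
HAVING COUNT(*) > 2

Result:
  Action: 3
  Drama: 3

Note: HAVING filters groups after aggregation, WHERE filters rows before.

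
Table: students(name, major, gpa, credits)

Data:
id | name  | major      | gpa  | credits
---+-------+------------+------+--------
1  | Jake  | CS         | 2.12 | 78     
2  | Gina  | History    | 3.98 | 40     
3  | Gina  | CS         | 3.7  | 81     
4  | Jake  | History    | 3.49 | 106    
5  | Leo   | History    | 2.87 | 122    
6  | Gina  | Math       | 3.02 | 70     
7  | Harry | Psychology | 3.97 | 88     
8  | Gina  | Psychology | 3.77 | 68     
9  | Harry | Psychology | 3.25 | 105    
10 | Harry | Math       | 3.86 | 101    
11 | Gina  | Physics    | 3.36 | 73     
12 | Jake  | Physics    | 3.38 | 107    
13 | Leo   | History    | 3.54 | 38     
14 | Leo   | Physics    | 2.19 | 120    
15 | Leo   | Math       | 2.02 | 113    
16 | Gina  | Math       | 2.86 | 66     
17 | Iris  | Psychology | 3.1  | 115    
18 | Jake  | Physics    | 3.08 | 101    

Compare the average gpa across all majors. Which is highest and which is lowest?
SELECT major, AVG(gpa)
FROM students
GROUP BY major
ORDER BY AVG(gpa)

All groups:
  CS: 2.91
  Math: 2.94
  Physics: 3.00
  History: 3.47
  Psychology: 3.52

Highest: Psychology (3.52)
Lowest: CS (2.91)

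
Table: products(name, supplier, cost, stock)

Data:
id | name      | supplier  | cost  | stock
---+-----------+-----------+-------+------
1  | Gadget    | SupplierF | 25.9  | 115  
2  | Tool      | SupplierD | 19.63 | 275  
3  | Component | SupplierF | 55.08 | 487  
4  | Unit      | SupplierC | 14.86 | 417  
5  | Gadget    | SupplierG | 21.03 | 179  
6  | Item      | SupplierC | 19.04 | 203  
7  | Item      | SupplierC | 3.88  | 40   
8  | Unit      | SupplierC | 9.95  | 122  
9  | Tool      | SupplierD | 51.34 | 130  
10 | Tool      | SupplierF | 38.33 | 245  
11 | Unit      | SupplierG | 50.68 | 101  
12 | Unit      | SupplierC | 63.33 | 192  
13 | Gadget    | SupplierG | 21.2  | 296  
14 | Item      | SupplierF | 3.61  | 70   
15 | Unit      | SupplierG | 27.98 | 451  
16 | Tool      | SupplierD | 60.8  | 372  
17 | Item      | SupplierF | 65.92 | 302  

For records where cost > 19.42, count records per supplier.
SELECT supplier, COUNT(*)
FROM products
WHERE cost > 19.42
GROUP BY supplier

Note: WHERE filters rows before grouping.

Result:
  SupplierC: 1
  SupplierD: 3
  SupplierF: 4
  SupplierG: 4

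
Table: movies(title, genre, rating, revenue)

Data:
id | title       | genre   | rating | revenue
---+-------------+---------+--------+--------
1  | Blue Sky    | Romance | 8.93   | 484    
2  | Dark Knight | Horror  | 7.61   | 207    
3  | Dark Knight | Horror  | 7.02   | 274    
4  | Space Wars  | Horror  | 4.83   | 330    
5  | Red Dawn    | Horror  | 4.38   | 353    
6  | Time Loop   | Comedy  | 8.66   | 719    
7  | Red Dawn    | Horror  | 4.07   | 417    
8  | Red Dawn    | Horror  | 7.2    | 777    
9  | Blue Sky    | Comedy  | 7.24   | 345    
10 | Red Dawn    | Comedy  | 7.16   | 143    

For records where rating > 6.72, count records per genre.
SELECT genre, COUNT(*)
FROM movies
WHERE rating > 6.72
GROUP BY genre

Note: WHERE filters rows before grouping.

Result:
  Comedy: 3
  Horror: 3
  Romance: 1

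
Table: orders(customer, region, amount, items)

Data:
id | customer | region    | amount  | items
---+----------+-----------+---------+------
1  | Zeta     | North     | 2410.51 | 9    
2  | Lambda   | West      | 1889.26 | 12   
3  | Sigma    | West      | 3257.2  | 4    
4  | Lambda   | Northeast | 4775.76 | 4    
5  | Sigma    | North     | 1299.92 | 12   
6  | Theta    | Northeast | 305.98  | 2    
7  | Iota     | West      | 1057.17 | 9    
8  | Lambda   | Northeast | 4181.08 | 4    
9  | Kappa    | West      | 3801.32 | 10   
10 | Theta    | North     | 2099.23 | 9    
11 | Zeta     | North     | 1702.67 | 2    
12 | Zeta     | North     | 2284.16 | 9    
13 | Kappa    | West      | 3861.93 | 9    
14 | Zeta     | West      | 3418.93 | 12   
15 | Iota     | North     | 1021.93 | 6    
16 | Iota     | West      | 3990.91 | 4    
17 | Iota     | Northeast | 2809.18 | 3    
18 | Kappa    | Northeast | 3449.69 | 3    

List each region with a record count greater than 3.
SELECT region, COUNT(*) as cnt
FROM orders
GROUP BY region
HAVING COUNT(*) > 3

Result:
  North: 6
  Northeast: 5
  West: 7

Note: HAVING filters groups after aggregation, WHERE filters rows before.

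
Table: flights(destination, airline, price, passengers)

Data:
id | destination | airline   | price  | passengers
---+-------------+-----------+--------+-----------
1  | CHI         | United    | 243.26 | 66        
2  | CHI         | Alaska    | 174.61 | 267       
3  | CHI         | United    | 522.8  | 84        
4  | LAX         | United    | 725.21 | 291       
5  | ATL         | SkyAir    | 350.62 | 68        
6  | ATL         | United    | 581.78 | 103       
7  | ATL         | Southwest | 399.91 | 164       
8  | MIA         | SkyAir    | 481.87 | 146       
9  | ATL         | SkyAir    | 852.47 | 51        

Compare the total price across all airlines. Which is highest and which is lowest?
SELECT airline, SUM(price)
FROM flights
GROUP BY airline
ORDER BY SUM(price)

All groups:
  Alaska: 174.61
  Southwest: 399.91
  SkyAir: 1684.96
  United: 2073.05

Highest: United (2073.05)
Lowest: Alaska (174.61)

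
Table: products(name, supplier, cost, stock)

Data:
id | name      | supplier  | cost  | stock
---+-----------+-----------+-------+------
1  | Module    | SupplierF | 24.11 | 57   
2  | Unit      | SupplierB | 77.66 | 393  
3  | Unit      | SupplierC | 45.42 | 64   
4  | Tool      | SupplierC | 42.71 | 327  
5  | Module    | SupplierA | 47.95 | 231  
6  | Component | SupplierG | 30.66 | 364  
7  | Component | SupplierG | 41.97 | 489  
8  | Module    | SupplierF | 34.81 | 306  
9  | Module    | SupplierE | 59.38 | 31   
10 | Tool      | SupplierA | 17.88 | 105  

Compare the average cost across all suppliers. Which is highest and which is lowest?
SELECT supplier, AVG(cost)
FROM products
GROUP BY supplier
ORDER BY AVG(cost)

All groups:
  SupplierF: 29.46
  SupplierA: 32.92
  SupplierG: 36.32
  SupplierC: 44.07
  SupplierE: 59.38
  SupplierB: 77.66

Highest: SupplierB (77.66)
Lowest: SupplierF (29.46)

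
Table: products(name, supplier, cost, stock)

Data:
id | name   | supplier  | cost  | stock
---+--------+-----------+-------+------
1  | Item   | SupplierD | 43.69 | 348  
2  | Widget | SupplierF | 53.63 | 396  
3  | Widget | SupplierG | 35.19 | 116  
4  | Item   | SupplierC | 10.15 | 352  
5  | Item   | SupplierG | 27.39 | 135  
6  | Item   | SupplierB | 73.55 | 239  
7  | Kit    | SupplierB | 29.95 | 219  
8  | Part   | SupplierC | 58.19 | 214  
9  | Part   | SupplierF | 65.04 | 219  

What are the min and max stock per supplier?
SELECT supplier, MIN(stock), MAX(stock)
FROM products
GROUP BY supplier

Result:
  SupplierB: min=219, max=239
  SupplierC: min=214, max=352
  SupplierD: min=348, max=348
  SupplierF: min=219, max=396
  SupplierG: min=116, max=135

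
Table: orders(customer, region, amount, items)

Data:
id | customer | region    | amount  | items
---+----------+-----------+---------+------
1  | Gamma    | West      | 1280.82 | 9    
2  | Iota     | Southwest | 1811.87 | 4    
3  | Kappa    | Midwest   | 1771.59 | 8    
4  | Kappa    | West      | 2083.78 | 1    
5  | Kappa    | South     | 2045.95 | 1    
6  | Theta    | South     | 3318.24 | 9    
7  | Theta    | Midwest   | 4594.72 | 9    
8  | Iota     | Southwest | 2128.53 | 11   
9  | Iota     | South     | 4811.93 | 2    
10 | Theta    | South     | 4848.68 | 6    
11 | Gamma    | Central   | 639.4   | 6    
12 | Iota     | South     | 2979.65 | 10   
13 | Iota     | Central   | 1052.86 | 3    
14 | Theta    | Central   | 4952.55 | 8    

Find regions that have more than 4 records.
SELECT region, COUNT(*) as cnt
FROM orders
GROUP BY region
HAVING COUNT(*) > 4

Result:
  South: 5

Note: HAVING filters groups after aggregation, WHERE filters rows before.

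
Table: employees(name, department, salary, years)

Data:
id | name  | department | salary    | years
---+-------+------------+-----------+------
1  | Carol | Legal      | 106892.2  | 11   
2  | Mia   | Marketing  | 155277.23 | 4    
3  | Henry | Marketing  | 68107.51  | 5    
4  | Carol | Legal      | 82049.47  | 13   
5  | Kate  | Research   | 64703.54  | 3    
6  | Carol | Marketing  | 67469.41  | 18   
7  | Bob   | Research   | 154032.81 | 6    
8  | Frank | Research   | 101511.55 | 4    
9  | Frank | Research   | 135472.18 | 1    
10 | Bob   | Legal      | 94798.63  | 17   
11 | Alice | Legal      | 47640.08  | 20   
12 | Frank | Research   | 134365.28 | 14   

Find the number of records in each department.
SELECT department, COUNT(*) as count
FROM employees
GROUP BY department

Result:
  Legal: 4
  Marketing: 3
  Research: 5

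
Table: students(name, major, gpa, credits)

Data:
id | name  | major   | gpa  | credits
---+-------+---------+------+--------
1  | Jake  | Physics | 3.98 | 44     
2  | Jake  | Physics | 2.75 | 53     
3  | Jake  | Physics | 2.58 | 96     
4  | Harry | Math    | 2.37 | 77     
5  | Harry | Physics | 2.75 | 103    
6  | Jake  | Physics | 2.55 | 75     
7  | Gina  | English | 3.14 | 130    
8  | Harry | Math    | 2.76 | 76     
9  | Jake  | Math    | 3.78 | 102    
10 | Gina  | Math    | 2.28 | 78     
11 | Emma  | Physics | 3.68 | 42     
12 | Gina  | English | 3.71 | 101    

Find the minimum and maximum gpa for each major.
SELECT major, MIN(gpa), MAX(gpa)
FROM students
GROUP BY major

Result:
  English: min=3.14, max=3.71
  Math: min=2.28, max=3.78
  Physics: min=2.55, max=3.98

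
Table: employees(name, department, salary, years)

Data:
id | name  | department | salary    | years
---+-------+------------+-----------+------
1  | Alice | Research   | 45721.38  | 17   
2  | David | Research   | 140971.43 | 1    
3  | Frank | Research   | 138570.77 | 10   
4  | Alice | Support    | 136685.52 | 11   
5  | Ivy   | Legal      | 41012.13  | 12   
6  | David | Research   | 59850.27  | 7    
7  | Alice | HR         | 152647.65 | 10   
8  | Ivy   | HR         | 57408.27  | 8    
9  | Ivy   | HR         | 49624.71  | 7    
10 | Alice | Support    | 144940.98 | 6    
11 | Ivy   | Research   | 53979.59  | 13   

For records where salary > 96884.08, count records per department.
SELECT department, COUNT(*)
FROM employees
WHERE salary > 96884.08
GROUP BY department

Note: WHERE filters rows before grouping.

Result:
  HR: 1
  Research: 2
  Support: 2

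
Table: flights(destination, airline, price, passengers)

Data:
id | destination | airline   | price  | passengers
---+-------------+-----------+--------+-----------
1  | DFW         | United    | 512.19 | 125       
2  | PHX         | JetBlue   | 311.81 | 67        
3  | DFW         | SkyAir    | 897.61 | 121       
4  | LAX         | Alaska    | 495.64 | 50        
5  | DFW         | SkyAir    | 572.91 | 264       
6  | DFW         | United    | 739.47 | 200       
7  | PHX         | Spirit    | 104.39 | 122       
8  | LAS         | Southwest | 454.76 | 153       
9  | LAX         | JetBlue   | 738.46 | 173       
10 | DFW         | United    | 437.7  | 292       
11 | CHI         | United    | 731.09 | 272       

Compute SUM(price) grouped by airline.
SELECT airline, SUM(price) as result
FROM flights
GROUP BY airline

Result:
  Alaska: 495.64
  JetBlue: 1050.27
  SkyAir: 1470.52
  Southwest: 454.76
  Spirit: 104.39
  United: 2420.45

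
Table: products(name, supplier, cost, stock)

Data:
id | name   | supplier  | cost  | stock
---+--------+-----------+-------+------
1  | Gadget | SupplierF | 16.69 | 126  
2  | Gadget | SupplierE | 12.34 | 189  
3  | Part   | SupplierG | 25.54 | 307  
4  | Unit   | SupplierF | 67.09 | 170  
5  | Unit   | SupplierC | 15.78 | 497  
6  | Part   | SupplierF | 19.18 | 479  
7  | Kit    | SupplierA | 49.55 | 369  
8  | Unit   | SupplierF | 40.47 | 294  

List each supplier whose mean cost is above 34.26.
SELECT supplier, AVG(cost)
FROM products
GROUP BY supplier
HAVING AVG(cost) > 34.26

Result:
  SupplierA: avg=49.55
  SupplierF: avg=35.86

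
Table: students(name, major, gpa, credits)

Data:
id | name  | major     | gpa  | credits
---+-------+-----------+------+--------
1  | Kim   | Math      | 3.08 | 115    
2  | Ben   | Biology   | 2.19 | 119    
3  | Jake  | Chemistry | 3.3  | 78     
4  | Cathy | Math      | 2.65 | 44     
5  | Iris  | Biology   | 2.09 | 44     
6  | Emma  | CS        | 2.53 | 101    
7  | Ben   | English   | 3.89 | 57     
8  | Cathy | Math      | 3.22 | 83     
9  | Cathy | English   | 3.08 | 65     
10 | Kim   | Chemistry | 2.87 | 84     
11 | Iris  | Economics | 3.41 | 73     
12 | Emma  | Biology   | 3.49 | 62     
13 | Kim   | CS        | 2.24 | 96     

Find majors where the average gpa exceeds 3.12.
SELECT major, AVG(gpa)
FROM students
GROUP BY major
HAVING AVG(gpa) > 3.12

Result:
  Economics: avg=3.41
  English: avg=3.49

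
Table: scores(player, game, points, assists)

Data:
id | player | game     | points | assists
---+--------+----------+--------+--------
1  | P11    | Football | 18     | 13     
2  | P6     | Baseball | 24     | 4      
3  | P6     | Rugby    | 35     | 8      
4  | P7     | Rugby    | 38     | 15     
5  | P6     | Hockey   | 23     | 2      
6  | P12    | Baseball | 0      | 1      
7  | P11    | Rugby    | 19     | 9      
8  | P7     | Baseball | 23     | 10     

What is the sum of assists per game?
SELECT game, SUM(assists) as result
FROM scores
GROUP BY game

Result:
  Baseball: 15
  Football: 13
  Hockey: 2
  Rugby: 32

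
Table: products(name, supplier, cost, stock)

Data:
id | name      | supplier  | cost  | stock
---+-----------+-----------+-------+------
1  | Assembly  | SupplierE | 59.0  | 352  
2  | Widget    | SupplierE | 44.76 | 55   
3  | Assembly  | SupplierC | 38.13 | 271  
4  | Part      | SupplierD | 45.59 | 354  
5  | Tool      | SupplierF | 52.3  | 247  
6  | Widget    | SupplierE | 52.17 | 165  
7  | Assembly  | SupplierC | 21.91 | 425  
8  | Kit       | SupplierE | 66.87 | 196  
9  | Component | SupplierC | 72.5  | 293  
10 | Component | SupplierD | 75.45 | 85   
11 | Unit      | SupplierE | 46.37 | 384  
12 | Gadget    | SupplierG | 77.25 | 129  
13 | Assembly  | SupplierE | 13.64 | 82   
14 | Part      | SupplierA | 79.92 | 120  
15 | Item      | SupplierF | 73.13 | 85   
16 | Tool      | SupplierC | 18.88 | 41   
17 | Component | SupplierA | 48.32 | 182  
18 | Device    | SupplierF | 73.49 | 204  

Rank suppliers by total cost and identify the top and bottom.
SELECT supplier, SUM(cost)
FROM products
GROUP BY supplier
ORDER BY SUM(cost)

All groups:
  SupplierG: 77.25
  SupplierD: 121.04
  SupplierA: 128.24
  SupplierC: 151.42
  SupplierF: 198.92
  SupplierE: 282.81

Highest: SupplierE (282.81)
Lowest: SupplierG (77.25)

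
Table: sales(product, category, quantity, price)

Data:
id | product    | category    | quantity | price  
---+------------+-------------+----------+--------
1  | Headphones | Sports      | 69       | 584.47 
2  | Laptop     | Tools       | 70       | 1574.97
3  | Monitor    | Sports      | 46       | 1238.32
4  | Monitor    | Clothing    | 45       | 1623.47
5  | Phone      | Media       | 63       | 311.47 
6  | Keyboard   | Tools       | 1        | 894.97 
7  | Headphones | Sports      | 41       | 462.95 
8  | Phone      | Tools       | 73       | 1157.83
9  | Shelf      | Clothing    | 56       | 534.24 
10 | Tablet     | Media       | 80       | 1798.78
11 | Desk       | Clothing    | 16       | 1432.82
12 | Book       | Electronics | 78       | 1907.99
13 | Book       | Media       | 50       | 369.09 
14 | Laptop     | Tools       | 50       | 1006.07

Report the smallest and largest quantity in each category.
SELECT category, MIN(quantity), MAX(quantity)
FROM sales
GROUP BY category

Result:
  Clothing: min=16, max=56
  Electronics: min=78, max=78
  Media: min=50, max=80
  Sports: min=41, max=69
  Tools: min=1, max=73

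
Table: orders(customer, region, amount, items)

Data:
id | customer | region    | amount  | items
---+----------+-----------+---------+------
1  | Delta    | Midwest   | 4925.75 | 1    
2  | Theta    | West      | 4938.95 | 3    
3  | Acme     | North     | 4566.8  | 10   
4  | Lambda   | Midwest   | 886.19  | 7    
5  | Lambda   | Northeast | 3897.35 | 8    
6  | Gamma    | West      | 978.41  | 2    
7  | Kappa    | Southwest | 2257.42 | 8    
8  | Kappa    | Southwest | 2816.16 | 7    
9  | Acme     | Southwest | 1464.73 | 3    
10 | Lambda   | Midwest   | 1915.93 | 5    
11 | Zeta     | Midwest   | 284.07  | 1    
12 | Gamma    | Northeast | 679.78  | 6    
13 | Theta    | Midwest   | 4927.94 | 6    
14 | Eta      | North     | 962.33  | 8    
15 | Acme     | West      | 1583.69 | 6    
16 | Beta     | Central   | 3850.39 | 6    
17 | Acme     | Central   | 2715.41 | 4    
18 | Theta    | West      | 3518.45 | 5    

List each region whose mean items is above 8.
SELECT region, AVG(items)
FROM orders
GROUP BY region
HAVING AVG(items) > 8

Result:
  North: avg=9.00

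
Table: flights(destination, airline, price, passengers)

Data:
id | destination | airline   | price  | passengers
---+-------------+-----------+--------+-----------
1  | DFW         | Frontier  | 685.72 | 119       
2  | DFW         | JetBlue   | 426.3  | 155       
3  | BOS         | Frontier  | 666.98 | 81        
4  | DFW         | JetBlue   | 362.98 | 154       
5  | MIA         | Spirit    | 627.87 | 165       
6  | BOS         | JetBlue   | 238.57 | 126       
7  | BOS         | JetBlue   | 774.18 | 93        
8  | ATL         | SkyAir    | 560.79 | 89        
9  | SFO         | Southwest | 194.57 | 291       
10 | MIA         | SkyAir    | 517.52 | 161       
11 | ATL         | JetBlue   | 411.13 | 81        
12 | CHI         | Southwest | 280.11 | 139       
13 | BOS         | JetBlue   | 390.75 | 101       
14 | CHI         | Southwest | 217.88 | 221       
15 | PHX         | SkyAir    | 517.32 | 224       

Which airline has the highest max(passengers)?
SELECT airline, MAX(passengers) as val
FROM flights
GROUP BY airline
ORDER BY val DESC
LIMIT 1

Result: Southwest with max(passengers) = 291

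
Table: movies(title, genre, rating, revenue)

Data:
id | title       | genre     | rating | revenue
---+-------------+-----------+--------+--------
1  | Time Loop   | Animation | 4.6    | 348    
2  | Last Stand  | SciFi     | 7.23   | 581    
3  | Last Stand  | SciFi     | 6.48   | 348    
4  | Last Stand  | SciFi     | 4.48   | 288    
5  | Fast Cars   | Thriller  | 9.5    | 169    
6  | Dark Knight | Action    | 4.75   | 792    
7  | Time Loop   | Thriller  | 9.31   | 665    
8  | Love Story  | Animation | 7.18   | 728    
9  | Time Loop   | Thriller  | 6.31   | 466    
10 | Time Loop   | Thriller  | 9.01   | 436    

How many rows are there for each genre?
SELECT genre, COUNT(*) as count
FROM movies
GROUP BY genre

Result:
  Action: 1
  Animation: 2
  SciFi: 3
  Thriller: 4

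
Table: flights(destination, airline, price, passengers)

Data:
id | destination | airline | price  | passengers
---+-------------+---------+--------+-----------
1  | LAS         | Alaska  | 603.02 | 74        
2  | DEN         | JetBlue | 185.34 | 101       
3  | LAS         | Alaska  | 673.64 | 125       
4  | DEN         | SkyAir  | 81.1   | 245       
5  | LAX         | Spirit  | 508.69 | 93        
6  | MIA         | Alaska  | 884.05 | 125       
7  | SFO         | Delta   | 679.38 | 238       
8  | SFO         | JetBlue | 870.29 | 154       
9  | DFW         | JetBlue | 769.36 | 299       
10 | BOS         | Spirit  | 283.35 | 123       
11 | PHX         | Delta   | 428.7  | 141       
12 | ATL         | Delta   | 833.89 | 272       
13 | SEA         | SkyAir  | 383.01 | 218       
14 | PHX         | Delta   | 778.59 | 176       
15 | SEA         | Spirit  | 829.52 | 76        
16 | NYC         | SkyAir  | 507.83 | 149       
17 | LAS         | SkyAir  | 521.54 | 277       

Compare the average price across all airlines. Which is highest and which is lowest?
SELECT airline, AVG(price)
FROM flights
GROUP BY airline
ORDER BY AVG(price)

All groups:
  SkyAir: 373.37
  Spirit: 540.52
  JetBlue: 608.33
  Delta: 680.14
  Alaska: 720.24

Highest: Alaska (720.24)
Lowest: SkyAir (373.37)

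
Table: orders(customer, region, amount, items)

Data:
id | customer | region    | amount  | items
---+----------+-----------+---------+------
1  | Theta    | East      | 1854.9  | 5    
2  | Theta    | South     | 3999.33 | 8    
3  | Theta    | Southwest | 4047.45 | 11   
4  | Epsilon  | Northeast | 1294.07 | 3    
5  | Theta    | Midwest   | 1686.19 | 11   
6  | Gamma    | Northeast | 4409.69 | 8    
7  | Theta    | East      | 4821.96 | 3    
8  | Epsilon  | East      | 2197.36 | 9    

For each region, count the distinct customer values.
SELECT region, COUNT(DISTINCT customer)
FROM orders
GROUP BY region

Result:
  East: 2 distinct
  Midwest: 1 distinct
  Northeast: 2 distinct
  South: 1 distinct
  Southwest: 1 distinct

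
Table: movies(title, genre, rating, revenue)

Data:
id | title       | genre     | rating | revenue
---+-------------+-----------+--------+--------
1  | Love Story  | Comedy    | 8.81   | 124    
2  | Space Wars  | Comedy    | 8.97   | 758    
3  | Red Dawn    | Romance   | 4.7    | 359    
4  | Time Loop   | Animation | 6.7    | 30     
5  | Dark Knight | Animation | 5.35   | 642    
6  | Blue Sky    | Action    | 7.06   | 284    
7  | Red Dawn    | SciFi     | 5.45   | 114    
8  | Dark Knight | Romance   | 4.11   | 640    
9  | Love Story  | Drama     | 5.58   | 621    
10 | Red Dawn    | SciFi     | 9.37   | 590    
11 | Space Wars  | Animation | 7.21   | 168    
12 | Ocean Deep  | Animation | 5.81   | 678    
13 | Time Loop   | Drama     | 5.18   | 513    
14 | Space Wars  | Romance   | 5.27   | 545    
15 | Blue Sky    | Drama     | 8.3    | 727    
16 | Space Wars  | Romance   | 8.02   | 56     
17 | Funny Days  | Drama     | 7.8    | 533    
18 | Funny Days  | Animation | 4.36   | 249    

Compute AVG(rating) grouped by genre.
SELECT genre, AVG(rating) as result
FROM movies
GROUP BY genre

Result:
  Action: 7.06
  Animation: 5.89
  Comedy: 8.89
  Drama: 6.72
  Romance: 5.53
  SciFi: 7.41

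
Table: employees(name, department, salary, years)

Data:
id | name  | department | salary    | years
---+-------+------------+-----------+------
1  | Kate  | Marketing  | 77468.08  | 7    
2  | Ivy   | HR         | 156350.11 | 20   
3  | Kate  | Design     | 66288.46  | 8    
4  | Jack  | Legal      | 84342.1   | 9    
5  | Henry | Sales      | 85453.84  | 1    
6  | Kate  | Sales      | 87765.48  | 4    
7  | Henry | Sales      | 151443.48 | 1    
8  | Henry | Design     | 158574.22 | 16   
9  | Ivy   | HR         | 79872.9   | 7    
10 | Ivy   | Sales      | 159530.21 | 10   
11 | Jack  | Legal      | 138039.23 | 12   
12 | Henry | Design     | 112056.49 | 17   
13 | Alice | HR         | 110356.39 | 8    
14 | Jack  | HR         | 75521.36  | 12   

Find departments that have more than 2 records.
SELECT department, COUNT(*) as cnt
FROM employees
GROUP BY department
HAVING COUNT(*) > 2

Result:
  Design: 3
  HR: 4
  Sales: 4

Note: HAVING filters groups after aggregation, WHERE filters rows before.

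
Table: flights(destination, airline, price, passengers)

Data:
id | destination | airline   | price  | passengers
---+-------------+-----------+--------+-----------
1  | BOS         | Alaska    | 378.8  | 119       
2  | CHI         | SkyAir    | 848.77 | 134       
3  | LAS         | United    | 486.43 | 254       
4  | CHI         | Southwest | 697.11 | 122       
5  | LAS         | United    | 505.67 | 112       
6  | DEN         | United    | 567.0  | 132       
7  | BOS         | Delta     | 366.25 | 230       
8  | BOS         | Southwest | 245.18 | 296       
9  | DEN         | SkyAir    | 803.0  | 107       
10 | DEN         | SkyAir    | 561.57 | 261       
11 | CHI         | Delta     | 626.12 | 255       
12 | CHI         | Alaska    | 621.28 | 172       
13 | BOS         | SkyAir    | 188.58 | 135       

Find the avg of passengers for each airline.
SELECT airline, AVG(passengers) as result
FROM flights
GROUP BY airline

Result:
  Alaska: 145.50
  Delta: 242.50
  SkyAir: 159.25
  Southwest: 209.00
  United: 166.00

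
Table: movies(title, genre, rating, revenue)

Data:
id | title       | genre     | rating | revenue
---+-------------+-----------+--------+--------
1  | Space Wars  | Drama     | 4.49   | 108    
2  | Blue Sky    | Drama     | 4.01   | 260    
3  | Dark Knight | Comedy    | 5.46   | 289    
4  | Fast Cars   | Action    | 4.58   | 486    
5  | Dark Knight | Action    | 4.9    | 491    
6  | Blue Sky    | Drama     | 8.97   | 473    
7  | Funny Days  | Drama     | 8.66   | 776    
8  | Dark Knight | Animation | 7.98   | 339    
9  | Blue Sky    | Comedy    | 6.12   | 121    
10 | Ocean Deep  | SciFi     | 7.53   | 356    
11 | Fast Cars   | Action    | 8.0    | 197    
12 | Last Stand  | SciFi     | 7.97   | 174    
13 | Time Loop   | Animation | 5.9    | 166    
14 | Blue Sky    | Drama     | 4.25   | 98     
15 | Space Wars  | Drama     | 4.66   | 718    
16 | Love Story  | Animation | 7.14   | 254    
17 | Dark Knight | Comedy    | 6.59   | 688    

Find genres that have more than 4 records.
SELECT genre, COUNT(*) as cnt
FROM movies
GROUP BY genre
HAVING COUNT(*) > 4

Result:
  Drama: 6

Note: HAVING filters groups after aggregation, WHERE filters rows before.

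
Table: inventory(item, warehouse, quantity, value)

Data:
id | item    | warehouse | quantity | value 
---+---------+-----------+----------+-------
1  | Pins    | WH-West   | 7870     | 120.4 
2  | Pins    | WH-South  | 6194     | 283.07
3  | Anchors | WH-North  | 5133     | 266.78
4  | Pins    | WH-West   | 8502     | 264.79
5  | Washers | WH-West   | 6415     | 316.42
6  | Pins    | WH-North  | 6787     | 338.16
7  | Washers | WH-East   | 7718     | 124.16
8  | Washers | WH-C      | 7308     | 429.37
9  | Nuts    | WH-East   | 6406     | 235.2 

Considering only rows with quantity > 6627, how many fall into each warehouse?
SELECT warehouse, COUNT(*)
FROM inventory
WHERE quantity > 6627
GROUP BY warehouse

Note: WHERE filters rows before grouping.

Result:
  WH-C: 1
  WH-East: 1
  WH-North: 1
  WH-West: 2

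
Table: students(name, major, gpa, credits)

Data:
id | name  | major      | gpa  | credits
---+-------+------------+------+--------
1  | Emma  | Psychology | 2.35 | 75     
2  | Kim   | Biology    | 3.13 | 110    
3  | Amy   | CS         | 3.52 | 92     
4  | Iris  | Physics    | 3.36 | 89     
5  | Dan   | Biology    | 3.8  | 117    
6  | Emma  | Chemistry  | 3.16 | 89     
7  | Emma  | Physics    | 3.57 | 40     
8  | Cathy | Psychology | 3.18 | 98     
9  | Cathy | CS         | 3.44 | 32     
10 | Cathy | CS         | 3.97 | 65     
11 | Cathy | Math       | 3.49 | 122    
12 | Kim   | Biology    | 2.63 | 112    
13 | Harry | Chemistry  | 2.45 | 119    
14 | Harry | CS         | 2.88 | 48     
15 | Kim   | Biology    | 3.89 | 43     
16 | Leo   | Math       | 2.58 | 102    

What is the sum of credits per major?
SELECT major, SUM(credits) as result
FROM students
GROUP BY major

Result:
  Biology: 382
  CS: 237
  Chemistry: 208
  Math: 224
  Physics: 129
  Psychology: 173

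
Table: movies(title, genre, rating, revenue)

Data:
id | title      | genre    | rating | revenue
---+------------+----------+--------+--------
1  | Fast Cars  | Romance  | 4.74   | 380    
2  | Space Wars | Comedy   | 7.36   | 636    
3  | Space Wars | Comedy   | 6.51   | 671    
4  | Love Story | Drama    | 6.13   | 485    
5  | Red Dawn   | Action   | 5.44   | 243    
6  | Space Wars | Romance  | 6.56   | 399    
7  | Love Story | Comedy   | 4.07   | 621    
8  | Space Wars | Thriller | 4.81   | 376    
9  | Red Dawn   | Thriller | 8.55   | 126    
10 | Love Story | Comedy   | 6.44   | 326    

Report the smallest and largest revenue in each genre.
SELECT genre, MIN(revenue), MAX(revenue)
FROM movies
GROUP BY genre

Result:
  Action: min=243, max=243
  Comedy: min=326, max=671
  Drama: min=485, max=485
  Romance: min=380, max=399
  Thriller: min=126, max=376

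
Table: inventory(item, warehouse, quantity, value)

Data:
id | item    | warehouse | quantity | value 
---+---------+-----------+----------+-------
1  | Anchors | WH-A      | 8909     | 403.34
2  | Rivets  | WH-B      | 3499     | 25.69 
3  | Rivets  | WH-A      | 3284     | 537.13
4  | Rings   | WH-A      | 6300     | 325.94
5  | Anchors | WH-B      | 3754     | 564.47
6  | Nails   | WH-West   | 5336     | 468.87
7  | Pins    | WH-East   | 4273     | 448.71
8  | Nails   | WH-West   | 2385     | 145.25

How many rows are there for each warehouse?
SELECT warehouse, COUNT(*) as count
FROM inventory
GROUP BY warehouse

Result:
  WH-A: 3
  WH-B: 2
  WH-East: 1
  WH-West: 2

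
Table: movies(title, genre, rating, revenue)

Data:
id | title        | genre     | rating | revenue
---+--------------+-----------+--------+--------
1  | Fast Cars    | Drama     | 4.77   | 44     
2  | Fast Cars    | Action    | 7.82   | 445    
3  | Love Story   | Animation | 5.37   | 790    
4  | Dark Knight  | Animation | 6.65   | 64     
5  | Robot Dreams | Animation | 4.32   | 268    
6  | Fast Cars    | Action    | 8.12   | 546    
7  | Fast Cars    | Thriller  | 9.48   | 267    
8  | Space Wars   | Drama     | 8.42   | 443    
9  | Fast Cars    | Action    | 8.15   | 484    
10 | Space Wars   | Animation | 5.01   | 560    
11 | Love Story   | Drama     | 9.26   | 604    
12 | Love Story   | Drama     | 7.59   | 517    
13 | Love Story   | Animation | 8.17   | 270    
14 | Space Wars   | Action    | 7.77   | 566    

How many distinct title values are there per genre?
SELECT genre, COUNT(DISTINCT title)
FROM movies
GROUP BY genre

Result:
  Action: 2 distinct
  Animation: 4 distinct
  Drama: 3 distinct
  Thriller: 1 distinct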